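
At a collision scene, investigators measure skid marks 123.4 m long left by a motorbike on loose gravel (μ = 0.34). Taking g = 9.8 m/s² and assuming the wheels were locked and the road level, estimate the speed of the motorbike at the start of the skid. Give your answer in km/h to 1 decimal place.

Deceleration a = μg = 0.34 × 9.8 = 3.332 m/s².
v = √(2a·d) = √(2 × 3.332 × 123.4) = √822.338 = 28.6764 m/s.
= 28.6764 × 3.6 = 103.235 km/h.

Initial speed ≈ 103.2 km/h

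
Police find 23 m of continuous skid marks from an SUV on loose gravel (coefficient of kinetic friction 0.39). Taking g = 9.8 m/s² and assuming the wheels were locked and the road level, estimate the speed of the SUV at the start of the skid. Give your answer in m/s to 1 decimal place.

Deceleration a = μg = 0.39 × 9.8 = 3.822 m/s².
v = √(2a·d) = √(2 × 3.822 × 23) = √175.812 = 13.2594 m/s.

Initial speed ≈ 13.3 m/s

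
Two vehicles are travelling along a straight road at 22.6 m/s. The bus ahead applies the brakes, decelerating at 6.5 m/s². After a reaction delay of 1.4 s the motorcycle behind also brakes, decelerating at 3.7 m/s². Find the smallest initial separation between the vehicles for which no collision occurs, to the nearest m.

Leader travels v²/(2a_L) = 510.760 / 13.000 = 39.289 m before stopping.
Follower covers v·t_r = 22.6000 × 1.4 = 31.640 m while reacting, then v²/(2a_F) = 510.760 / 7.400 = 69.022 m while braking, for a total of 31.640 + 69.022 = 100.662 m.
Since a_F ≤ a_L and the follower starts braking later, the follower is never slower than the leader, so the closest approach is when both have stopped.
Minimum gap = 100.662 − 39.289 = 61.373 m.

Minimum gap ≈ 61 m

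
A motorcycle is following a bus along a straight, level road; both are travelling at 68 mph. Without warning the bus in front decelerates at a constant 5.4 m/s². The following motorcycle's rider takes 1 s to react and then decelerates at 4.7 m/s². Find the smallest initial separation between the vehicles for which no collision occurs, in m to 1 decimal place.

Minimum gap ≈ 43.1 m

68 mph × 0.44704 = 30.3987 m/s.
Leader travels v²/(2a_L) = 924.081 / 10.800 = 85.563 m before stopping.
Follower covers v·t_r = 30.3987 × 1 = 30.399 m while reacting, then v²/(2a_F) = 924.081 / 9.400 = 98.306 m while braking, for a total of 30.399 + 98.306 = 128.705 m.
Since a_F ≤ a_L and the follower starts braking later, the follower is never slower than the leader, so the closest approach is when both have stopped.
Minimum gap = 128.705 − 85.563 = 43.142 m.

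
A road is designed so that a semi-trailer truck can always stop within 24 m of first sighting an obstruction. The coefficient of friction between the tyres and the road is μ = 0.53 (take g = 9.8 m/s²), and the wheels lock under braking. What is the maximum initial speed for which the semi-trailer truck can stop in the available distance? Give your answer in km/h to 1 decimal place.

Maximum speed ≈ 56.8 km/h

a = μg = 0.53 × 9.8 = 5.194 m/s².
v²/(2a) = d ⇒ v = √(2 × 5.194 × 24) = √249.31 = 15.7896 m/s.
15.7896 m/s × 3.6 = 56.843 km/h.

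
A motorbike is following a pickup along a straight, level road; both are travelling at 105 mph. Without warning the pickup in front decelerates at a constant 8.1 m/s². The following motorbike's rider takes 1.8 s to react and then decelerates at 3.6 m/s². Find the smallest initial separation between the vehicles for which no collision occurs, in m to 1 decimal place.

105 mph × 0.44704 = 46.9392 m/s.
Leader travels v²/(2a_L) = 2203.288 / 16.200 = 136.005 m before stopping.
Follower covers v·t_r = 46.9392 × 1.8 = 84.491 m while reacting, then v²/(2a_F) = 2203.288 / 7.200 = 306.012 m while braking, for a total of 84.491 + 306.012 = 390.503 m.
Since a_F ≤ a_L and the follower starts braking later, the follower is never slower than the leader, so the closest approach is when both have stopped.
Minimum gap = 390.503 − 136.005 = 254.498 m.

Minimum gap ≈ 254.5 m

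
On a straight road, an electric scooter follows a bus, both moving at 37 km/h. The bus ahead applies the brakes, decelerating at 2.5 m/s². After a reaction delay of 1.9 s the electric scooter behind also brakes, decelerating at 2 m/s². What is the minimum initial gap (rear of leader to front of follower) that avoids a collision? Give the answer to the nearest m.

Minimum gap ≈ 25 m

37 km/h ÷ 3.6 = 10.2778 m/s.
Leader travels v²/(2a_L) = 105.633 / 5.000 = 21.127 m before stopping.
Follower covers v·t_r = 10.2778 × 1.9 = 19.528 m while reacting, then v²/(2a_F) = 105.633 / 4.000 = 26.408 m while braking, for a total of 19.528 + 26.408 = 45.936 m.
Since a_F ≤ a_L and the follower starts braking later, the follower is never slower than the leader, so the closest approach is when both have stopped.
Minimum gap = 45.936 − 21.127 = 24.809 m.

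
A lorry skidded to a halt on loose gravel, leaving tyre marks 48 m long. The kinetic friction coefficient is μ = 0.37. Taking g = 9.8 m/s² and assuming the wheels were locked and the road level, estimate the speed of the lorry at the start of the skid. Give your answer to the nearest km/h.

Deceleration a = μg = 0.37 × 9.8 = 3.626 m/s².
v = √(2a·d) = √(2 × 3.626 × 48) = √348.096 = 18.6573 m/s.
= 18.6573 × 3.6 = 67.166 km/h.

Initial speed ≈ 67 km/h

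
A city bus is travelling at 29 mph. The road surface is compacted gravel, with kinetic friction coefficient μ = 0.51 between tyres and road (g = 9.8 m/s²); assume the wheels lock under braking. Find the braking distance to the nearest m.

Braking distance ≈ 17 m

29 mph × 0.44704 = 12.9642 m/s.
a = μg = 0.51 × 9.8 = 4.998 m/s².
Braking distance = v²/(2a) = 12.9642² / (2 × 4.998) = 168.070 / 9.996 = 16.814 m.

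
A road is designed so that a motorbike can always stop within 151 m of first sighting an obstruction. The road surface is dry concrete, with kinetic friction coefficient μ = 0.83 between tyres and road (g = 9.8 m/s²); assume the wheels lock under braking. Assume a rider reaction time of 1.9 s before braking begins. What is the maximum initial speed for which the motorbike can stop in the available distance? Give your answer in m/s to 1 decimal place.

Maximum speed ≈ 36.5 m/s

a = μg = 0.83 × 9.8 = 8.134 m/s².
Stopping distance: v·t_r + v²/(2a) = 151 with t_r = 1.9 s and a = 8.134 m/s².
So v² + 30.909 v − 2456.47 = 0.
Positive root: v = −a·t_r + √((a·t_r)² + 2a·d) = −15.455 + √(238.857 + 2456.47) = 36.4615 m/s.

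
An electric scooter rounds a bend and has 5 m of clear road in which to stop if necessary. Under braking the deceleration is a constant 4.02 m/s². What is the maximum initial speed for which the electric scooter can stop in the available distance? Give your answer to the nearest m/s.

Maximum speed ≈ 6 m/s

v²/(2a) = d ⇒ v = √(2 × 4.020 × 5) = √40.20 = 6.3403 m/s.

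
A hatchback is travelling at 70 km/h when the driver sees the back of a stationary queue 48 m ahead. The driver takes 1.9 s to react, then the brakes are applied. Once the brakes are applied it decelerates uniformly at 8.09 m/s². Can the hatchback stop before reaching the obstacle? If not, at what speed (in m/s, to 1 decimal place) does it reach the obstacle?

No — it strikes the obstacle at 14.1 m/s

70 km/h ÷ 3.6 = 19.4444 m/s.
Reaction distance = 19.4444 × 1.9 = 36.944 m.
Braking distance needed to stop: v²/(2a) = 378.085 / 16.180 = 23.367 m, so total needed = 36.944 + 23.367 = 60.311 m > 48 m — it cannot stop.
Distance remaining when braking begins: 48 − 36.944 = 11.056 m.
v² = v₀² − 2a·d = 378.085 − 2 × 8.090 × 11.056 = 199.199 m²/s².
v = √199.199 = 14.114 m/s.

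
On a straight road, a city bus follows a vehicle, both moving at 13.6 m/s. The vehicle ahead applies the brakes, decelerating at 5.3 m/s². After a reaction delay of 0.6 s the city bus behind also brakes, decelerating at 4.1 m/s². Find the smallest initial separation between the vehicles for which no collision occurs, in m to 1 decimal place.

Minimum gap ≈ 13.3 m

Leader travels v²/(2a_L) = 184.960 / 10.600 = 17.449 m before stopping.
Follower covers v·t_r = 13.6000 × 0.6 = 8.160 m while reacting, then v²/(2a_F) = 184.960 / 8.200 = 22.556 m while braking, for a total of 8.160 + 22.556 = 30.716 m.
Since a_F ≤ a_L and the follower starts braking later, the follower is never slower than the leader, so the closest approach is when both have stopped.
Minimum gap = 30.716 − 17.449 = 13.267 m.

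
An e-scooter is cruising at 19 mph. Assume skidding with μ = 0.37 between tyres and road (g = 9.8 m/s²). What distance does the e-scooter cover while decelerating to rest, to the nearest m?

19 mph × 0.44704 = 8.4938 m/s.
a = μg = 0.37 × 9.8 = 3.626 m/s².
Braking distance = v²/(2a) = 8.4938² / (2 × 3.626) = 72.145 / 7.252 = 9.948 m.

Braking distance ≈ 10 m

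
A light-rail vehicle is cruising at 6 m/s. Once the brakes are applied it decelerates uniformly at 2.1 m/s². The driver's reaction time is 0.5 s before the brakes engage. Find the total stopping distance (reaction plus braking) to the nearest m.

Total stopping distance ≈ 12 m

Reaction distance = v·t_r = 6.0000 × 0.5 = 3.000 m.
Braking distance = v²/(2a) = 6.0000² / (2 × 2.100) = 36.000 / 4.200 = 8.571 m.
Total = 3.000 + 8.571 = 11.571 m.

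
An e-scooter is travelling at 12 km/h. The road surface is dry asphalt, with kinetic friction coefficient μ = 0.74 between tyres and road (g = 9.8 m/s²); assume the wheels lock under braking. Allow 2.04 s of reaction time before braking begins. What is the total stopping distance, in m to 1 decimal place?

12 km/h ÷ 3.6 = 3.3333 m/s.
a = μg = 0.74 × 9.8 = 7.252 m/s².
Reaction distance = v·t_r = 3.3333 × 2.04 = 6.800 m.
Braking distance = v²/(2a) = 3.3333² / (2 × 7.252) = 11.111 / 14.504 = 0.766 m.
Total = 6.800 + 0.766 = 7.566 m.

Total stopping distance ≈ 7.6 m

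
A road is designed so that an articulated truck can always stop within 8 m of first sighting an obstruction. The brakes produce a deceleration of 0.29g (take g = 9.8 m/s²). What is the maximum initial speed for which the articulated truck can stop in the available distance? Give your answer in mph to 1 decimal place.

Maximum speed ≈ 15.1 mph

a = 0.29 × 9.8 = 2.842 m/s².
v²/(2a) = d ⇒ v = √(2 × 2.842 × 8) = √45.47 = 6.7431 m/s.
6.7431 m/s ÷ 0.44704 = 15.084 mph.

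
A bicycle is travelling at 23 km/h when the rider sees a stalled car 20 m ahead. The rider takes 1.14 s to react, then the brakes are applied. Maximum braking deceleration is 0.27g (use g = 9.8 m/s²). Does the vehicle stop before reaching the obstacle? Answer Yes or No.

Yes

23 km/h ÷ 3.6 = 6.3889 m/s.
a = 0.27 × 9.8 = 2.646 m/s².
Reaction distance = 6.3889 × 1.14 = 7.283 m.
Braking distance = v²/(2a) = 40.818 / 5.292 = 7.713 m.
Total stopping distance = 7.283 + 7.713 = 14.996 m, vs 20 m available — it stops with 20 − 14.996 = 5.004 m to spare.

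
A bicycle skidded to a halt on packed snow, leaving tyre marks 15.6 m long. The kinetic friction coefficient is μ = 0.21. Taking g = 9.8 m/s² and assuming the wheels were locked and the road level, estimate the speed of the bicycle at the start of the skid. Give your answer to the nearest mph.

Initial speed ≈ 18 mph

Deceleration a = μg = 0.21 × 9.8 = 2.058 m/s².
v = √(2a·d) = √(2 × 2.058 × 15.6) = √64.210 = 8.0131 m/s.
= 8.0131 ÷ 0.44704 = 17.925 mph.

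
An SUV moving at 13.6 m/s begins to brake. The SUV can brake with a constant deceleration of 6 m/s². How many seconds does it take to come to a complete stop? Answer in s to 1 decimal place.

Braking time ≈ 2.3 s

Braking time = v/a = 13.6000 / 6.000 = 2.267 s.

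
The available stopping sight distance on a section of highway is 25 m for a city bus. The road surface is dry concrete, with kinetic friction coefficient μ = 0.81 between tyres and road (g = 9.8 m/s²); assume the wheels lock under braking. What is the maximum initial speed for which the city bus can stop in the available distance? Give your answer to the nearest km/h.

Maximum speed ≈ 72 km/h

a = μg = 0.81 × 9.8 = 7.938 m/s².
v²/(2a) = d ⇒ v = √(2 × 7.938 × 25) = √396.90 = 19.9223 m/s.
19.9223 m/s × 3.6 = 71.720 km/h.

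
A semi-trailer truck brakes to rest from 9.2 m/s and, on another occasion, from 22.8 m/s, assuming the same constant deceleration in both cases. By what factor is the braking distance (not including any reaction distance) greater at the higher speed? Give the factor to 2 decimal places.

Braking distance d = v²/(2a), so with a fixed, d ∝ v².
Factor = (22.8/9.2)² = 2.4783² = 6.1420.

Factor ≈ 6.14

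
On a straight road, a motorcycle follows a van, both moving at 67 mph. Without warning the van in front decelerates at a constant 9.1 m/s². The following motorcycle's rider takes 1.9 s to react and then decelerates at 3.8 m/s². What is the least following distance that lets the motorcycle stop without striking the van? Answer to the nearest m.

67 mph × 0.44704 = 29.9517 m/s.
Leader travels v²/(2a_L) = 897.104 / 18.200 = 49.291 m before stopping.
Follower covers v·t_r = 29.9517 × 1.9 = 56.908 m while reacting, then v²/(2a_F) = 897.104 / 7.600 = 118.040 m while braking, for a total of 56.908 + 118.040 = 174.948 m.
Since a_F ≤ a_L and the follower starts braking later, the follower is never slower than the leader, so the closest approach is when both have stopped.
Minimum gap = 174.948 − 49.291 = 125.657 m.

Minimum gap ≈ 126 m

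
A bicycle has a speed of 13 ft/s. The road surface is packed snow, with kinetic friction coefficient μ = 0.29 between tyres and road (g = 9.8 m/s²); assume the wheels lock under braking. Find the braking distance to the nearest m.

13 ft/s × 0.3048 = 3.9624 m/s.
a = μg = 0.29 × 9.8 = 2.842 m/s².
Braking distance = v²/(2a) = 3.9624² / (2 × 2.842) = 15.701 / 5.684 = 2.762 m.

Braking distance ≈ 3 m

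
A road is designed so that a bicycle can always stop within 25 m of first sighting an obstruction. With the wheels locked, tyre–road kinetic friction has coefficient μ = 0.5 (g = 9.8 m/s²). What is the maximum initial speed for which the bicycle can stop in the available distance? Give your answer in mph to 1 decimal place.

a = μg = 0.5 × 9.8 = 4.900 m/s².
v²/(2a) = d ⇒ v = √(2 × 4.900 × 25) = √245.00 = 15.6525 m/s.
15.6525 m/s ÷ 0.44704 = 35.014 mph.

Maximum speed ≈ 35.0 mph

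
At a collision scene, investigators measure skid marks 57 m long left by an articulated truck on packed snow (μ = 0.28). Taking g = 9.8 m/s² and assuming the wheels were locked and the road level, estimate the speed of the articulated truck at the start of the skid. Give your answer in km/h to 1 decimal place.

Deceleration a = μg = 0.28 × 9.8 = 2.744 m/s².
v = √(2a·d) = √(2 × 2.744 × 57) = √312.816 = 17.6866 m/s.
= 17.6866 × 3.6 = 63.672 km/h.

Initial speed ≈ 63.7 km/h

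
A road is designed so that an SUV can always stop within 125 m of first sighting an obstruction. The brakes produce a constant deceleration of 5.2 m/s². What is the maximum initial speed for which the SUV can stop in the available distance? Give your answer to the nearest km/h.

Maximum speed ≈ 130 km/h

v²/(2a) = d ⇒ v = √(2 × 5.200 × 125) = √1300.00 = 36.0555 m/s.
36.0555 m/s × 3.6 = 129.800 km/h.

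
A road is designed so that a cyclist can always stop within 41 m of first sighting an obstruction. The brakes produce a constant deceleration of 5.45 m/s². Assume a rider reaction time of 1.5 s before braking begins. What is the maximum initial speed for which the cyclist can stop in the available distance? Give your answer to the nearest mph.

Stopping distance: v·t_r + v²/(2a) = 41 with t_r = 1.5 s and a = 5.450 m/s².
So v² + 16.350 v − 446.90 = 0.
Positive root: v = −a·t_r + √((a·t_r)² + 2a·d) = −8.175 + √(66.831 + 446.90) = 14.4906 m/s.
14.4906 m/s ÷ 0.44704 = 32.415 mph.

Maximum speed ≈ 32 mph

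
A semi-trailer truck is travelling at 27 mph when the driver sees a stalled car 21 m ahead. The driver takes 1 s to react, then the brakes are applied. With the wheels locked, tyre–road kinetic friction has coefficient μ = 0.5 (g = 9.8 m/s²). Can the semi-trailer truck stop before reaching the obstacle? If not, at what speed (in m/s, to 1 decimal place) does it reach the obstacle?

27 mph × 0.44704 = 12.0701 m/s.
a = μg = 0.5 × 9.8 = 4.900 m/s².
Reaction distance = 12.0701 × 1 = 12.070 m.
Braking distance needed to stop: v²/(2a) = 145.687 / 9.800 = 14.866 m, so total needed = 12.070 + 14.866 = 26.936 m > 21 m — it cannot stop.
Distance remaining when braking begins: 21 − 12.070 = 8.930 m.
v² = v₀² − 2a·d = 145.687 − 2 × 4.900 × 8.930 = 58.173 m²/s².
v = √58.173 = 7.627 m/s.

No — it strikes the obstacle at 7.6 m/s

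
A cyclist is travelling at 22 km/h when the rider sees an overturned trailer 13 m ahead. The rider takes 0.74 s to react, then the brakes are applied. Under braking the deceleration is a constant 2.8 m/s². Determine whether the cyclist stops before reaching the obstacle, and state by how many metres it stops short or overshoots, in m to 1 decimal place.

Yes — it stops 1.8 m short of the obstacle

22 km/h ÷ 3.6 = 6.1111 m/s.
Reaction distance = 6.1111 × 0.74 = 4.522 m.
Braking distance = v²/(2a) = 37.346 / 5.600 = 6.669 m.
Total stopping distance = 4.522 + 6.669 = 11.191 m, vs 13 m available — it stops with 13 − 11.191 = 1.809 m to spare.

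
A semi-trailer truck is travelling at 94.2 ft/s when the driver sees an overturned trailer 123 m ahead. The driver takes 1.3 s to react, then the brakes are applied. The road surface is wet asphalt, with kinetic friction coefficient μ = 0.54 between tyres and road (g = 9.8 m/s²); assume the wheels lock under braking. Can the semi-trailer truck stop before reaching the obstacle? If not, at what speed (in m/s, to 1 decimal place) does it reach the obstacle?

94.2 ft/s × 0.3048 = 28.7122 m/s.
a = μg = 0.54 × 9.8 = 5.292 m/s².
Reaction distance = 28.7122 × 1.3 = 37.326 m.
Braking distance = v²/(2a) = 824.390 / 10.584 = 77.890 m.
Total stopping distance = 37.326 + 77.890 = 115.216 m, vs 123 m available — it stops with 123 − 115.216 = 7.784 m to spare.

Yes — it stops about 7.8 m short of the obstacle, so it never reaches it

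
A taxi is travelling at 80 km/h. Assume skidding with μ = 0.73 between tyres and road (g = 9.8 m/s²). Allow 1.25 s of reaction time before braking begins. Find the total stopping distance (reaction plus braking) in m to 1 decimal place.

Total stopping distance ≈ 62.3 m

80 km/h ÷ 3.6 = 22.2222 m/s.
a = μg = 0.73 × 9.8 = 7.154 m/s².
Reaction distance = v·t_r = 22.2222 × 1.25 = 27.778 m.
Braking distance = v²/(2a) = 22.2222² / (2 × 7.154) = 493.826 / 14.308 = 34.514 m.
Total = 27.778 + 34.514 = 62.292 m.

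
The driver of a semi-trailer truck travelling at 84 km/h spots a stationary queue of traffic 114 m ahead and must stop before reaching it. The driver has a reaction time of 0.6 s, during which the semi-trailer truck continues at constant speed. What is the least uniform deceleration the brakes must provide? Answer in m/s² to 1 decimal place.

Required deceleration ≈ 2.7 m/s²

84 km/h ÷ 3.6 = 23.3333 m/s.
Distance covered during reaction = 23.3333 × 0.6 = 14.000 m.
Distance available for braking: 114 − 14.000 = 100.000 m.
v² = 2a·d ⇒ a = v²/(2d) = 23.3333² / (2 × 100.000) = 544.443 / 200.000 = 2.7222 m/s².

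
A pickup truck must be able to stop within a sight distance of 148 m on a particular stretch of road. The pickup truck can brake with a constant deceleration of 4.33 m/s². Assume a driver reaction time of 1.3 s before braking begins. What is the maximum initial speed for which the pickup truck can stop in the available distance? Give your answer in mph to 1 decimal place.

Stopping distance: v·t_r + v²/(2a) = 148 with t_r = 1.3 s and a = 4.330 m/s².
So v² + 11.258 v − 1281.68 = 0.
Positive root: v = −a·t_r + √((a·t_r)² + 2a·d) = −5.629 + √(31.686 + 1281.68) = 30.6114 m/s.
30.6114 m/s ÷ 0.44704 = 68.476 mph.

Maximum speed ≈ 68.5 mph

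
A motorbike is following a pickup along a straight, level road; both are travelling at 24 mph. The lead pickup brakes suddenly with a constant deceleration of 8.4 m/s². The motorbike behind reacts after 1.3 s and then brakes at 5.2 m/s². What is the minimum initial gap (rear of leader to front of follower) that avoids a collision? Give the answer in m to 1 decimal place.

Minimum gap ≈ 18.2 m

24 mph × 0.44704 = 10.7290 m/s.
Leader travels v²/(2a_L) = 115.111 / 16.800 = 6.852 m before stopping.
Follower covers v·t_r = 10.7290 × 1.3 = 13.948 m while reacting, then v²/(2a_F) = 115.111 / 10.400 = 11.068 m while braking, for a total of 13.948 + 11.068 = 25.016 m.
Since a_F ≤ a_L and the follower starts braking later, the follower is never slower than the leader, so the closest approach is when both have stopped.
Minimum gap = 25.016 − 6.852 = 18.164 m.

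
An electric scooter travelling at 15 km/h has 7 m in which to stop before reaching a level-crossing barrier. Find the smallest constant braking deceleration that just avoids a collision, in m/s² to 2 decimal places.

15 km/h ÷ 3.6 = 4.1667 m/s.
v² = 2a·d ⇒ a = v²/(2d) = 4.1667² / (2 × 7.000) = 17.361 / 14.000 = 1.2401 m/s².

Required deceleration ≈ 1.24 m/s²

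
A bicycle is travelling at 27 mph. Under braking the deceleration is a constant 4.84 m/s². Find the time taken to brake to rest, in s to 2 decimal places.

27 mph × 0.44704 = 12.0701 m/s.
Braking time = v/a = 12.0701 / 4.840 = 2.494 s.

Braking time ≈ 2.49 s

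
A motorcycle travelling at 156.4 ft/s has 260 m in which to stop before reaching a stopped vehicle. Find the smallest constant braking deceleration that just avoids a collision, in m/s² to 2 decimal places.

Required deceleration ≈ 4.37 m/s²

156.4 ft/s × 0.3048 = 47.6707 m/s.
v² = 2a·d ⇒ a = v²/(2d) = 47.6707² / (2 × 260.000) = 2272.496 / 520.000 = 4.3702 m/s².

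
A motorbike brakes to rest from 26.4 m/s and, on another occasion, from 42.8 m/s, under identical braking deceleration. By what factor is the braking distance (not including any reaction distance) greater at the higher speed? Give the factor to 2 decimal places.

Braking distance d = v²/(2a), so with a fixed, d ∝ v².
Factor = (42.8/26.4)² = 1.6212² = 2.6283.

Factor ≈ 2.63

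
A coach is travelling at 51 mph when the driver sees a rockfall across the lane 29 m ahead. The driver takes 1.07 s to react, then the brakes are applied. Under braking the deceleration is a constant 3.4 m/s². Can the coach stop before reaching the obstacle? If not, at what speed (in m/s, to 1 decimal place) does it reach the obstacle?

No — it strikes the obstacle at 22.1 m/s

51 mph × 0.44704 = 22.7990 m/s.
Reaction distance = 22.7990 × 1.07 = 24.395 m.
Braking distance needed to stop: v²/(2a) = 519.794 / 6.800 = 76.440 m, so total needed = 24.395 + 76.440 = 100.835 m > 29 m — it cannot stop.
Distance remaining when braking begins: 29 − 24.395 = 4.605 m.
v² = v₀² − 2a·d = 519.794 − 2 × 3.400 × 4.605 = 488.480 m²/s².
v = √488.480 = 22.102 m/s.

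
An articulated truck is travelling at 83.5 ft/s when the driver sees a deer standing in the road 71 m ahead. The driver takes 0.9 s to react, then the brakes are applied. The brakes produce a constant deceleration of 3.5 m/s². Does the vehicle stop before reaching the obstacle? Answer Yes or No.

83.5 ft/s × 0.3048 = 25.4508 m/s.
Reaction distance = 25.4508 × 0.9 = 22.906 m.
Braking distance = v²/(2a) = 647.743 / 7.000 = 92.535 m.
Total stopping distance = 22.906 + 92.535 = 115.441 m, vs 71 m available — it cannot stop in time and overshoots by 115.441 − 71 = 44.441 m.

No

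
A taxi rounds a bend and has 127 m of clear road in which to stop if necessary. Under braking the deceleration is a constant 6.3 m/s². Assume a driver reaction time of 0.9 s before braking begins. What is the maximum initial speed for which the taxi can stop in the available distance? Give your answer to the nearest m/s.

Stopping distance: v·t_r + v²/(2a) = 127 with t_r = 0.9 s and a = 6.300 m/s².
So v² + 11.340 v − 1600.20 = 0.
Positive root: v = −a·t_r + √((a·t_r)² + 2a·d) = −5.670 + √(32.149 + 1600.20) = 34.7323 m/s.

Maximum speed ≈ 35 m/s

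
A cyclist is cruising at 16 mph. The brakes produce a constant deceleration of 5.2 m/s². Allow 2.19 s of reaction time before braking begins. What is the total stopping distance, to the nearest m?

16 mph × 0.44704 = 7.1526 m/s.
Reaction distance = v·t_r = 7.1526 × 2.19 = 15.664 m.
Braking distance = v²/(2a) = 7.1526² / (2 × 5.200) = 51.160 / 10.400 = 4.919 m.
Total = 15.664 + 4.919 = 20.583 m.

Total stopping distance ≈ 21 m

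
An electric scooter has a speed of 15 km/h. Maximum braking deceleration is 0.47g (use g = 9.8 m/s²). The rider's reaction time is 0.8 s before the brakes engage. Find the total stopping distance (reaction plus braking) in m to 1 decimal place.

15 km/h ÷ 3.6 = 4.1667 m/s.
a = 0.47 × 9.8 = 4.606 m/s².
Reaction distance = v·t_r = 4.1667 × 0.8 = 3.333 m.
Braking distance = v²/(2a) = 4.1667² / (2 × 4.606) = 17.361 / 9.212 = 1.885 m.
Total = 3.333 + 1.885 = 5.218 m.

Total stopping distance ≈ 5.2 m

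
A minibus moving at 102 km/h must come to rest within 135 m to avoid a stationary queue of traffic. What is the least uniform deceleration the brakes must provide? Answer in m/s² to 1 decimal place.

Required deceleration ≈ 3.0 m/s²

102 km/h ÷ 3.6 = 28.3333 m/s.
v² = 2a·d ⇒ a = v²/(2d) = 28.3333² / (2 × 135.000) = 802.776 / 270.000 = 2.9732 m/s².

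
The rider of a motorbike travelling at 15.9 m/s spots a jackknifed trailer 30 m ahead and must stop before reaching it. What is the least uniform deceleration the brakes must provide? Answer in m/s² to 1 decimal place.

Required deceleration ≈ 4.2 m/s²

v² = 2a·d ⇒ a = v²/(2d) = 15.9000² / (2 × 30.000) = 252.810 / 60.000 = 4.2135 m/s².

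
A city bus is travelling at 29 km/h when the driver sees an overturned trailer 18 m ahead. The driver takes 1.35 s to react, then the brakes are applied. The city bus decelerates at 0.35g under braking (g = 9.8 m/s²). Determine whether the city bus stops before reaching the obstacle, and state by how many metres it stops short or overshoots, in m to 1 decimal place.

29 km/h ÷ 3.6 = 8.0556 m/s.
a = 0.35 × 9.8 = 3.430 m/s².
Reaction distance = 8.0556 × 1.35 = 10.875 m.
Braking distance = v²/(2a) = 64.893 / 6.860 = 9.460 m.
Total stopping distance = 10.875 + 9.460 = 20.335 m, vs 18 m available — it cannot stop in time and overshoots by 20.335 − 18 = 2.335 m.

No — it overshoots by 2.3 m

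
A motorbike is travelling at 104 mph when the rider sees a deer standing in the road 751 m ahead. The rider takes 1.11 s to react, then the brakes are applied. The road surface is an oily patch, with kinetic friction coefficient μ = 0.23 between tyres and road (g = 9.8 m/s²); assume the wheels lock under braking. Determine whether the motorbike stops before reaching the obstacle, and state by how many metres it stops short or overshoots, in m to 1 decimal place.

Yes — it stops 219.9 m short of the obstacle

104 mph × 0.44704 = 46.4922 m/s.
a = μg = 0.23 × 9.8 = 2.254 m/s².
Reaction distance = 46.4922 × 1.11 = 51.606 m.
Braking distance = v²/(2a) = 2161.525 / 4.508 = 479.486 m.
Total stopping distance = 51.606 + 479.486 = 531.092 m, vs 751 m available — it stops with 751 − 531.092 = 219.908 m to spare.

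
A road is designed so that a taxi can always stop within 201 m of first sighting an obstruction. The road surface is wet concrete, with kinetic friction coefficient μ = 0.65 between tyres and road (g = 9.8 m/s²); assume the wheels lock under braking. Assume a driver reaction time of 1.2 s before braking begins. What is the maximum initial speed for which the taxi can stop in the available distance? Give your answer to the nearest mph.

Maximum speed ≈ 97 mph

a = μg = 0.65 × 9.8 = 6.370 m/s².
Stopping distance: v·t_r + v²/(2a) = 201 with t_r = 1.2 s and a = 6.370 m/s².
So v² + 15.288 v − 2560.74 = 0.
Positive root: v = −a·t_r + √((a·t_r)² + 2a·d) = −7.644 + √(58.431 + 2560.74) = 43.5338 m/s.
43.5338 m/s ÷ 0.44704 = 97.382 mph.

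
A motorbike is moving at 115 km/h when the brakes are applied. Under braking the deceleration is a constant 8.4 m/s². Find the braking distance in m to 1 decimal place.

Braking distance ≈ 60.7 m

115 km/h ÷ 3.6 = 31.9444 m/s.
Braking distance = v²/(2a) = 31.9444² / (2 × 8.400) = 1020.445 / 16.800 = 60.741 m.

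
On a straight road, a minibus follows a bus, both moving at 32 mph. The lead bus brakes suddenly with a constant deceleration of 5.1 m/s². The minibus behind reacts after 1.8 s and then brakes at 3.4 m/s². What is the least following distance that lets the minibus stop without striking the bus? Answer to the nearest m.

32 mph × 0.44704 = 14.3053 m/s.
Leader travels v²/(2a_L) = 204.642 / 10.200 = 20.063 m before stopping.
Follower covers v·t_r = 14.3053 × 1.8 = 25.750 m while reacting, then v²/(2a_F) = 204.642 / 6.800 = 30.094 m while braking, for a total of 25.750 + 30.094 = 55.844 m.
Since a_F ≤ a_L and the follower starts braking later, the follower is never slower than the leader, so the closest approach is when both have stopped.
Minimum gap = 55.844 − 20.063 = 35.781 m.

Minimum gap ≈ 36 m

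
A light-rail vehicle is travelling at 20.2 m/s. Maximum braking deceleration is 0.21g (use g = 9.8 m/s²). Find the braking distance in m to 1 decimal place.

Braking distance ≈ 99.1 m

a = 0.21 × 9.8 = 2.058 m/s².
Braking distance = v²/(2a) = 20.2000² / (2 × 2.058) = 408.040 / 4.116 = 99.135 m.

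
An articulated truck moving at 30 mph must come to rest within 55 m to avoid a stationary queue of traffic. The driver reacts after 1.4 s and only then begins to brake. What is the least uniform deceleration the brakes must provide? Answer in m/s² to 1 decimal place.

Required deceleration ≈ 2.5 m/s²

30 mph × 0.44704 = 13.4112 m/s.
Distance covered during reaction = 13.4112 × 1.4 = 18.776 m.
Distance available for braking: 55 − 18.776 = 36.224 m.
v² = 2a·d ⇒ a = v²/(2d) = 13.4112² / (2 × 36.224) = 179.860 / 72.448 = 2.4826 m/s².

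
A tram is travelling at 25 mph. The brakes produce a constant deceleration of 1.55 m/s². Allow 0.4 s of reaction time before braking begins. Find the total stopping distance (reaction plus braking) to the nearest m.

Total stopping distance ≈ 45 m

25 mph × 0.44704 = 11.1760 m/s.
Reaction distance = v·t_r = 11.1760 × 0.4 = 4.470 m.
Braking distance = v²/(2a) = 11.1760² / (2 × 1.550) = 124.903 / 3.100 = 40.291 m.
Total = 4.470 + 40.291 = 44.761 m.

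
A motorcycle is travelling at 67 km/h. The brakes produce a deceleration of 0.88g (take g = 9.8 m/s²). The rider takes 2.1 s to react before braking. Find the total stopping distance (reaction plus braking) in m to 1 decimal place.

Total stopping distance ≈ 59.2 m

67 km/h ÷ 3.6 = 18.6111 m/s.
a = 0.88 × 9.8 = 8.624 m/s².
Reaction distance = v·t_r = 18.6111 × 2.1 = 39.083 m.
Braking distance = v²/(2a) = 18.6111² / (2 × 8.624) = 346.373 / 17.248 = 20.082 m.
Total = 39.083 + 20.082 = 59.165 m.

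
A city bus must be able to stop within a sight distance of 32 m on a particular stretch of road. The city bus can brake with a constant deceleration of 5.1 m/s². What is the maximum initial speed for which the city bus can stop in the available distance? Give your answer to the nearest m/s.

v²/(2a) = d ⇒ v = √(2 × 5.100 × 32) = √326.40 = 18.0665 m/s.

Maximum speed ≈ 18 m/s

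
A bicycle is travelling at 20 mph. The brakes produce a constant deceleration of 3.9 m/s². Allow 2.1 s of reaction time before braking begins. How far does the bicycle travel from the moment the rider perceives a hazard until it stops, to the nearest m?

20 mph × 0.44704 = 8.9408 m/s.
Reaction distance = v·t_r = 8.9408 × 2.1 = 18.776 m.
Braking distance = v²/(2a) = 8.9408² / (2 × 3.900) = 79.938 / 7.800 = 10.248 m.
Total = 18.776 + 10.248 = 29.024 m.

Total stopping distance ≈ 29 m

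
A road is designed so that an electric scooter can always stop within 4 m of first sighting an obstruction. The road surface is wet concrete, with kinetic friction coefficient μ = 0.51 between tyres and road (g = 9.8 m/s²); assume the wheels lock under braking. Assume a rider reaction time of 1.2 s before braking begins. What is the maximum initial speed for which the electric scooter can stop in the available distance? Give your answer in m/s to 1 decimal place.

Maximum speed ≈ 2.7 m/s

a = μg = 0.51 × 9.8 = 4.998 m/s².
Stopping distance: v·t_r + v²/(2a) = 4 with t_r = 1.2 s and a = 4.998 m/s².
So v² + 11.995 v − 39.98 = 0.
Positive root: v = −a·t_r + √((a·t_r)² + 2a·d) = −5.998 + √(35.976 + 39.98) = 2.7173 m/s.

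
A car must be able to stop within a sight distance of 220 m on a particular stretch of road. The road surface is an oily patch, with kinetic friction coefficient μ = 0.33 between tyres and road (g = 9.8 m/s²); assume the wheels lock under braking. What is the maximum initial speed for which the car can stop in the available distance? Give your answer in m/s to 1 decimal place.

a = μg = 0.33 × 9.8 = 3.234 m/s².
v²/(2a) = d ⇒ v = √(2 × 3.234 × 220) = √1422.96 = 37.7221 m/s.

Maximum speed ≈ 37.7 m/s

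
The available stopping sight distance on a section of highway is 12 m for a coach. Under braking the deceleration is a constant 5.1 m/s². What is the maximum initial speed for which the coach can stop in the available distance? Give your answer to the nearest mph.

v²/(2a) = d ⇒ v = √(2 × 5.100 × 12) = √122.40 = 11.0635 m/s.
11.0635 m/s ÷ 0.44704 = 24.748 mph.

Maximum speed ≈ 25 mph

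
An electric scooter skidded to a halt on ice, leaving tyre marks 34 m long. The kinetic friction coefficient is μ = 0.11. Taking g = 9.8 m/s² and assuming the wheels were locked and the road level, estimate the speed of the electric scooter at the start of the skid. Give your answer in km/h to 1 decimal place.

Deceleration a = μg = 0.11 × 9.8 = 1.078 m/s².
v = √(2a·d) = √(2 × 1.078 × 34) = √73.304 = 8.5618 m/s.
= 8.5618 × 3.6 = 30.822 km/h.

Initial speed ≈ 30.8 km/h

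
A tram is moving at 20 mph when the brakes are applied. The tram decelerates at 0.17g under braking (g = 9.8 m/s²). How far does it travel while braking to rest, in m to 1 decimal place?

Braking distance ≈ 24.0 m

20 mph × 0.44704 = 8.9408 m/s.
a = 0.17 × 9.8 = 1.666 m/s².
Braking distance = v²/(2a) = 8.9408² / (2 × 1.666) = 79.938 / 3.332 = 23.991 m.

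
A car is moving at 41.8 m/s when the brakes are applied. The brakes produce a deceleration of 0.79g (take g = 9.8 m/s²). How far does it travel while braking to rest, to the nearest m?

Braking distance ≈ 113 m

a = 0.79 × 9.8 = 7.742 m/s².
Braking distance = v²/(2a) = 41.8000² / (2 × 7.742) = 1747.240 / 15.484 = 112.842 m.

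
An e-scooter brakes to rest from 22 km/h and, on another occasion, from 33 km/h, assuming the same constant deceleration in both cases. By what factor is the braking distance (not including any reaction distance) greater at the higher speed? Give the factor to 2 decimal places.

Braking distance d = v²/(2a), so with a fixed, d ∝ v².
Factor = (33/22)² = 1.5000² = 2.2500.

Factor ≈ 2.25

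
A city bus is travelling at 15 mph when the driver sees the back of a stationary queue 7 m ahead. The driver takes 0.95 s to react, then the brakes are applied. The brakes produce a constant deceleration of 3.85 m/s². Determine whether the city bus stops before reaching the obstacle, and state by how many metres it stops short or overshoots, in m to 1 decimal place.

No — it overshoots by 5.2 m

15 mph × 0.44704 = 6.7056 m/s.
Reaction distance = 6.7056 × 0.95 = 6.370 m.
Braking distance = v²/(2a) = 44.965 / 7.700 = 5.840 m.
Total stopping distance = 6.370 + 5.840 = 12.210 m, vs 7 m available — it cannot stop in time and overshoots by 12.210 − 7 = 5.210 m.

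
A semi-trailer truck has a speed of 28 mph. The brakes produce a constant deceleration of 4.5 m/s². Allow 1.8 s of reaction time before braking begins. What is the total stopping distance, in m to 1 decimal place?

28 mph × 0.44704 = 12.5171 m/s.
Reaction distance = v·t_r = 12.5171 × 1.8 = 22.531 m.
Braking distance = v²/(2a) = 12.5171² / (2 × 4.500) = 156.678 / 9.000 = 17.409 m.
Total = 22.531 + 17.409 = 39.940 m.

Total stopping distance ≈ 39.9 m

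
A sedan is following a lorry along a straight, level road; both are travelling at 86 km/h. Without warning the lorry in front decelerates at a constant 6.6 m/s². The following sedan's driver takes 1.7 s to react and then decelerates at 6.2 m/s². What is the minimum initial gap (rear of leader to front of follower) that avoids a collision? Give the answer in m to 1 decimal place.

86 km/h ÷ 3.6 = 23.8889 m/s.
Leader travels v²/(2a_L) = 570.680 / 13.200 = 43.233 m before stopping.
Follower covers v·t_r = 23.8889 × 1.7 = 40.611 m while reacting, then v²/(2a_F) = 570.680 / 12.400 = 46.023 m while braking, for a total of 40.611 + 46.023 = 86.634 m.
Since a_F ≤ a_L and the follower starts braking later, the follower is never slower than the leader, so the closest approach is when both have stopped.
Minimum gap = 86.634 − 43.233 = 43.401 m.

Minimum gap ≈ 43.4 m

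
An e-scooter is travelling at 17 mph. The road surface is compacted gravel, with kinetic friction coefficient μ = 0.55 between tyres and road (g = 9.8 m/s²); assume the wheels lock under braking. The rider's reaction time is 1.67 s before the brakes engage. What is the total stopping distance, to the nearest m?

Total stopping distance ≈ 18 m

17 mph × 0.44704 = 7.5997 m/s.
a = μg = 0.55 × 9.8 = 5.390 m/s².
Reaction distance = v·t_r = 7.5997 × 1.67 = 12.691 m.
Braking distance = v²/(2a) = 7.5997² / (2 × 5.390) = 57.755 / 10.780 = 5.358 m.
Total = 12.691 + 5.358 = 18.049 m.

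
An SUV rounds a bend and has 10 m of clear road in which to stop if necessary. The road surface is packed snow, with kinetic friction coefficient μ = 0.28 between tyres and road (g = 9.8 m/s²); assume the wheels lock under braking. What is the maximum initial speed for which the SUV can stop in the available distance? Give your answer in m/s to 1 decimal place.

Maximum speed ≈ 7.4 m/s

a = μg = 0.28 × 9.8 = 2.744 m/s².
v²/(2a) = d ⇒ v = √(2 × 2.744 × 10) = √54.88 = 7.4081 m/s.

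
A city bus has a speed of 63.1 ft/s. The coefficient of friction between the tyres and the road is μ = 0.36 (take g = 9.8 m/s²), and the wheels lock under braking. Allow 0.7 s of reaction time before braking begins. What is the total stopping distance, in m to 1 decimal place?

Total stopping distance ≈ 65.9 m

63.1 ft/s × 0.3048 = 19.2329 m/s.
a = μg = 0.36 × 9.8 = 3.528 m/s².
Reaction distance = v·t_r = 19.2329 × 0.7 = 13.463 m.
Braking distance = v²/(2a) = 19.2329² / (2 × 3.528) = 369.904 / 7.056 = 52.424 m.
Total = 13.463 + 52.424 = 65.887 m.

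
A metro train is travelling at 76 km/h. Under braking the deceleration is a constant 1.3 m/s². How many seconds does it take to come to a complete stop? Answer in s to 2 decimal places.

Braking time ≈ 16.24 s

76 km/h ÷ 3.6 = 21.1111 m/s.
Braking time = v/a = 21.1111 / 1.300 = 16.239 s.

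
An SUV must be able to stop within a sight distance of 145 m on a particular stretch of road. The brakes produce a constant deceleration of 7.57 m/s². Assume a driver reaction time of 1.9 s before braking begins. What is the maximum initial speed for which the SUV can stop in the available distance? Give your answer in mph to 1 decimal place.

Stopping distance: v·t_r + v²/(2a) = 145 with t_r = 1.9 s and a = 7.570 m/s².
So v² + 28.766 v − 2195.30 = 0.
Positive root: v = −a·t_r + √((a·t_r)² + 2a·d) = −14.383 + √(206.871 + 2195.30) = 34.6289 m/s.
34.6289 m/s ÷ 0.44704 = 77.463 mph.

Maximum speed ≈ 77.5 mph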